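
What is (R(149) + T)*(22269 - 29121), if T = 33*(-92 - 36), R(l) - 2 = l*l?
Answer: -123192108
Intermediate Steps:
R(l) = 2 + l**2 (R(l) = 2 + l*l = 2 + l**2)
T = -4224 (T = 33*(-128) = -4224)
(R(149) + T)*(22269 - 29121) = ((2 + 149**2) - 4224)*(22269 - 29121) = ((2 + 22201) - 4224)*(-6852) = (22203 - 4224)*(-6852) = 17979*(-6852) = -123192108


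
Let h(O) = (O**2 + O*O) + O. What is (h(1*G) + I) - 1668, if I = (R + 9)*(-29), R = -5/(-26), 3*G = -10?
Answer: -448271/234 ≈ -1915.7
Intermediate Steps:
G = -10/3 (G = (1/3)*(-10) = -10/3 ≈ -3.3333)
R = 5/26 (R = -5*(-1/26) = 5/26 ≈ 0.19231)
I = -6931/26 (I = (5/26 + 9)*(-29) = (239/26)*(-29) = -6931/26 ≈ -266.58)
h(O) = O + 2*O**2 (h(O) = (O**2 + O**2) + O = 2*O**2 + O = O + 2*O**2)
(h(1*G) + I) - 1668 = ((1*(-10/3))*(1 + 2*(1*(-10/3))) - 6931/26) - 1668 = (-10*(1 + 2*(-10/3))/3 - 6931/26) - 1668 = (-10*(1 - 20/3)/3 - 6931/26) - 1668 = (-10/3*(-17/3) - 6931/26) - 1668 = (170/9 - 6931/26) - 1668 = -57959/234 - 1668 = -448271/234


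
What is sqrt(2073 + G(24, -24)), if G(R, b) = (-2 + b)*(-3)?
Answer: 3*sqrt(239) ≈ 46.379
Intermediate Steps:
G(R, b) = 6 - 3*b
sqrt(2073 + G(24, -24)) = sqrt(2073 + (6 - 3*(-24))) = sqrt(2073 + (6 + 72)) = sqrt(2073 + 78) = sqrt(2151) = 3*sqrt(239)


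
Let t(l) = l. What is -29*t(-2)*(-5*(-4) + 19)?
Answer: 2262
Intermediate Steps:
-29*t(-2)*(-5*(-4) + 19) = -(-58)*(-5*(-4) + 19) = -(-58)*(20 + 19) = -(-58)*39 = -29*(-78) = 2262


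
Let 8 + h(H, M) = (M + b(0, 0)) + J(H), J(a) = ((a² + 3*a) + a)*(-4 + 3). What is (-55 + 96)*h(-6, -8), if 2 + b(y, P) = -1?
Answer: -1271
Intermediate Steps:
b(y, P) = -3 (b(y, P) = -2 - 1 = -3)
J(a) = -a² - 4*a (J(a) = (a² + 4*a)*(-1) = -a² - 4*a)
h(H, M) = -11 + M - H*(4 + H) (h(H, M) = -8 + ((M - 3) - H*(4 + H)) = -8 + ((-3 + M) - H*(4 + H)) = -8 + (-3 + M - H*(4 + H)) = -11 + M - H*(4 + H))
(-55 + 96)*h(-6, -8) = (-55 + 96)*(-11 - 8 - 1*(-6)*(4 - 6)) = 41*(-11 - 8 - 1*(-6)*(-2)) = 41*(-11 - 8 - 12) = 41*(-31) = -1271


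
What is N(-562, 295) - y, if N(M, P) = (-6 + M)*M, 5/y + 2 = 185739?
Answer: 59290222187/185737 ≈ 3.1922e+5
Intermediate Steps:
y = 5/185737 (y = 5/(-2 + 185739) = 5/185737 ≈ 2.6920e-5)
N(M, P) = M*(-6 + M)
N(-562, 295) - y = -562*(-6 - 562) - 1*5/185737 = -562*(-568) - 5/185737 = 319216 - 5/185737 = 59290222187/185737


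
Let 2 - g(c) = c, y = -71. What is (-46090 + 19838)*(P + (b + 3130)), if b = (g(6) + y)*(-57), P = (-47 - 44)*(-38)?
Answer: -285175476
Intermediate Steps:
P = 3458 (P = -91*(-38) = 3458)
g(c) = 2 - c
b = 4275 (b = ((2 - 1*6) - 71)*(-57) = ((2 - 6) - 71)*(-57) = (-4 - 71)*(-57) = -75*(-57) = 4275)
(-46090 + 19838)*(P + (b + 3130)) = (-46090 + 19838)*(3458 + (4275 + 3130)) = -26252*(3458 + 7405) = -26252*10863 = -285175476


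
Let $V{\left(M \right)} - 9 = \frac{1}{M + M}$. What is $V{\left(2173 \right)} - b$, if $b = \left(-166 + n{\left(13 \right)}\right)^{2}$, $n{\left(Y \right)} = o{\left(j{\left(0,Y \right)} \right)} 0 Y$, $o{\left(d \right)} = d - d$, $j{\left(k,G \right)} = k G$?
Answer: $- \frac{119719261}{4346} \approx -27547.0$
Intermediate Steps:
$j{\left(k,G \right)} = G k$
$o{\left(d \right)} = 0$
$V{\left(M \right)} = 9 + \frac{1}{2 M}$ ($V{\left(M \right)} = 9 + \frac{1}{M + M} = 9 + \frac{1}{2 M}$)
$n{\left(Y \right)} = 0$ ($n{\left(Y \right)} = 0 \cdot 0 Y = 0 Y = 0$)
$b = 27556$ ($b = \left(-166 + 0\right)^{2} = \left(-166\right)^{2} = 27556$)
$V{\left(2173 \right)} - b = \left(9 + \frac{1}{2 \cdot 2173}\right) - 27556 = \left(9 + \frac{1}{2} \cdot \frac{1}{2173}\right) - 27556 = \left(9 + \frac{1}{4346}\right) - 27556 = \frac{39115}{4346} - 27556 = - \frac{119719261}{4346}$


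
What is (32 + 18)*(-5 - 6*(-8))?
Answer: 2150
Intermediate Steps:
(32 + 18)*(-5 - 6*(-8)) = 50*(-5 + 48) = 50*43 = 2150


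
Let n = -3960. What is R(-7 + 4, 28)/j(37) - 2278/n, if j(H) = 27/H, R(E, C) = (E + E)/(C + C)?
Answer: 2969/6930 ≈ 0.42843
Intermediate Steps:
R(E, C) = E/C (R(E, C) = (2*E)/((2*C)) = (2*E)*(1/(2*C)) = E/C)
R(-7 + 4, 28)/j(37) - 2278/n = ((-7 + 4)/28)/((27/37)) - 2278/(-3960) = (-3*1/28)/((27*(1/37))) - 2278*(-1/3960) = -3/(28*27/37) + 1139/1980 = -3/28*37/27 + 1139/1980 = -37/252 + 1139/1980 = 2969/6930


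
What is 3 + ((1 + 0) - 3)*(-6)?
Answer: 15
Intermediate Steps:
3 + ((1 + 0) - 3)*(-6) = 3 + (1 - 3)*(-6) = 3 - 2*(-6) = 3 + 12 = 15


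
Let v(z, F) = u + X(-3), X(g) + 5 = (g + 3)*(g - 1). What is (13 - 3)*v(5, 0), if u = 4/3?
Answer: -110/3 ≈ -36.667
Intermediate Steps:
X(g) = -5 + (-1 + g)*(3 + g) (X(g) = -5 + (g + 3)*(g - 1) = -5 + (3 + g)*(-1 + g) = -5 + (-1 + g)*(3 + g))
u = 4/3 (u = 4*(1/3) = 4/3 ≈ 1.3333)
v(z, F) = -11/3 (v(z, F) = 4/3 + (-8 + (-3)**2 + 2*(-3)) = 4/3 + (-8 + 9 - 6) = 4/3 - 5 = -11/3)
(13 - 3)*v(5, 0) = (13 - 3)*(-11/3) = 10*(-11/3) = -110/3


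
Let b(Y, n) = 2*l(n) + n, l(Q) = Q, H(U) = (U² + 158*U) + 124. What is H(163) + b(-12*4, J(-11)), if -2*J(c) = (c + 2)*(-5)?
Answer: 104759/2 ≈ 52380.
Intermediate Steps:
H(U) = 124 + U² + 158*U
J(c) = 5 + 5*c/2 (J(c) = -(c + 2)*(-5)/2 = -(2 + c)*(-5)/2 = -(-10 - 5*c)/2 = 5 + 5*c/2)
b(Y, n) = 3*n (b(Y, n) = 2*n + n = 3*n)
H(163) + b(-12*4, J(-11)) = (124 + 163² + 158*163) + 3*(5 + (5/2)*(-11)) = (124 + 26569 + 25754) + 3*(5 - 55/2) = 52447 + 3*(-45/2) = 52447 - 135/2 = 104759/2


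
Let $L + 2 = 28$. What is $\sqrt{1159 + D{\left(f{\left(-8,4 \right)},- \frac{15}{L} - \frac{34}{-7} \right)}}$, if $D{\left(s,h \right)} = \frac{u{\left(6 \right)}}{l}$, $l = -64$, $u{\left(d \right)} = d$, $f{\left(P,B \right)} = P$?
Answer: $\frac{\sqrt{74170}}{8} \approx 34.043$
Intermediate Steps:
$L = 26$ ($L = -2 + 28 = 26$)
$D{\left(s,h \right)} = - \frac{3}{32}$ ($D{\left(s,h \right)} = \frac{6}{-64} = 6 \left(- \frac{1}{64}\right) = - \frac{3}{32}$)
$\sqrt{1159 + D{\left(f{\left(-8,4 \right)},- \frac{15}{L} - \frac{34}{-7} \right)}} = \sqrt{1159 - \frac{3}{32}} = \sqrt{\frac{37085}{32}} = \frac{\sqrt{74170}}{8}$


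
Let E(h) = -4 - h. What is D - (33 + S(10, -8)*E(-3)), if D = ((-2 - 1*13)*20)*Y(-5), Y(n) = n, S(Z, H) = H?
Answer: 1459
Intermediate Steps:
D = 1500 (D = ((-2 - 1*13)*20)*(-5) = ((-2 - 13)*20)*(-5) = -15*20*(-5) = -300*(-5) = 1500)
D - (33 + S(10, -8)*E(-3)) = 1500 - (33 - 8*(-4 - 1*(-3))) = 1500 - (33 - 8*(-4 + 3)) = 1500 - (33 - 8*(-1)) = 1500 - (33 + 8) = 1500 - 1*41 = 1500 - 41 = 1459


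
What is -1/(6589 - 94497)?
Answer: 1/87908 ≈ 1.1376e-5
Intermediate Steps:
-1/(6589 - 94497) = -1/(-87908) = -1*(-1/87908) = 1/87908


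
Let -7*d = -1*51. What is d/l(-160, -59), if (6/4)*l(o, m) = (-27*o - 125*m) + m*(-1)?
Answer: 17/18284 ≈ 0.00092977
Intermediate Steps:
l(o, m) = -84*m - 18*o (l(o, m) = 2*((-27*o - 125*m) + m*(-1))/3 = 2*((-125*m - 27*o) - m)/3 = 2*(-126*m - 27*o)/3 = -84*m - 18*o)
d = 51/7 (d = -(-1)*51/7 = -⅐*(-51) = 51/7 ≈ 7.2857)
d/l(-160, -59) = (51/7)/(-84*(-59) - 18*(-160)) = (51/7)/(4956 + 2880) = (51/7)/7836 = (1/7836)*(51/7) = 17/18284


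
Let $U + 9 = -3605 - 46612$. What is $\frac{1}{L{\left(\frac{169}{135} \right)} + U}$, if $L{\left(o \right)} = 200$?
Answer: $- \frac{1}{50026} \approx -1.999 \cdot 10^{-5}$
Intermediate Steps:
$U = -50226$ ($U = -9 - 50217 = -50226$)
$\frac{1}{L{\left(\frac{169}{135} \right)} + U} = \frac{1}{200 - 50226} = \frac{1}{-50026} = - \frac{1}{50026}$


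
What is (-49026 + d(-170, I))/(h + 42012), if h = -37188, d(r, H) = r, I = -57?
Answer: -12299/1206 ≈ -10.198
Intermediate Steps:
(-49026 + d(-170, I))/(h + 42012) = (-49026 - 170)/(-37188 + 42012) = -49196/4824 = -49196*1/4824 = -12299/1206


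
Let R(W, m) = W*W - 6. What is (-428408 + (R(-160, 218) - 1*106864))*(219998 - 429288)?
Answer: 106670508620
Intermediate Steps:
R(W, m) = -6 + W² (R(W, m) = W² - 6 = -6 + W²)
(-428408 + (R(-160, 218) - 1*106864))*(219998 - 429288) = (-428408 + ((-6 + (-160)²) - 1*106864))*(219998 - 429288) = (-428408 + ((-6 + 25600) - 106864))*(-209290) = (-428408 + (25594 - 106864))*(-209290) = (-428408 - 81270)*(-209290) = -509678*(-209290) = 106670508620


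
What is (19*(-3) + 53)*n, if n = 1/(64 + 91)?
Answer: -4/155 ≈ -0.025806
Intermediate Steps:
n = 1/155 ≈ 0.0064516
(19*(-3) + 53)*n = (19*(-3) + 53)*(1/155) = (-57 + 53)*(1/155) = -4*1/155 = -4/155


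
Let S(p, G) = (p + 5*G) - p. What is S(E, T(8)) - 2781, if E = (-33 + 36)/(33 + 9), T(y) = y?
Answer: -2741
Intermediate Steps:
E = 1/14 (E = 3/42 = 3*(1/42) = 1/14 ≈ 0.071429)
S(p, G) = 5*G
S(E, T(8)) - 2781 = 5*8 - 2781 = 40 - 2781 = -2741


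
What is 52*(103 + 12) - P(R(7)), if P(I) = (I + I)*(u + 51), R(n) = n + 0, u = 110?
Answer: 3726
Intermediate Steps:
R(n) = n
P(I) = 322*I (P(I) = (I + I)*(110 + 51) = (2*I)*161 = 322*I)
52*(103 + 12) - P(R(7)) = 52*(103 + 12) - 322*7 = 52*115 - 1*2254 = 5980 - 2254 = 3726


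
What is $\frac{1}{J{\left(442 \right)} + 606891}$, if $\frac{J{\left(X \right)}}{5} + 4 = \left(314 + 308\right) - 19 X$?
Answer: $\frac{1}{567991} \approx 1.7606 \cdot 10^{-6}$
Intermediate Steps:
$J{\left(X \right)} = 3090 - 95 X$ ($J{\left(X \right)} = -20 + 5 \left(\left(314 + 308\right) - 19 X\right) = -20 + 5 \left(622 - 19 X\right) = -20 - \left(-3110 + 95 X\right) = 3090 - 95 X$)
$\frac{1}{J{\left(442 \right)} + 606891} = \frac{1}{\left(3090 - 41990\right) + 606891} = \frac{1}{-38900 + 606891} = \frac{1}{567991}$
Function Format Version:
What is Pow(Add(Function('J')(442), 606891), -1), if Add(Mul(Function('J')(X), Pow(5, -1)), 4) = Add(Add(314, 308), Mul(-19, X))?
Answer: Rational(1, 567991) ≈ 1.7606e-6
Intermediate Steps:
Function('J')(X) = Add(3090, Mul(-95, X)) (Function('J')(X) = Add(-20, Mul(5, Add(Add(314, 308), Mul(-19, X)))) = Add(-20, Mul(5, Add(622, Mul(-19, X)))) = Add(-20, Add(3110, Mul(-95, X))) = Add(3090, Mul(-95, X)))
Pow(Add(Function('J')(442), 606891), -1) = Pow(Add(Add(3090, Mul(-95, 442)), 606891), -1) = Pow(Add(Add(3090, -41990), 606891), -1) = Pow(Add(-38900, 606891), -1) = Pow(567991, -1) = Rational(1, 567991)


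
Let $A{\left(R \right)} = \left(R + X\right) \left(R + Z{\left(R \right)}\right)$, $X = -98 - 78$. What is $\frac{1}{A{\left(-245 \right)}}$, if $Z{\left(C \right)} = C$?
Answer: $\frac{1}{206290} \approx 4.8475 \cdot 10^{-6}$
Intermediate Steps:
$X = -176$
$A{\left(R \right)} = 2 R \left(-176 + R\right)$ ($A{\left(R \right)} = \left(R - 176\right) \left(R + R\right) = \left(-176 + R\right) 2 R = 2 R \left(-176 + R\right)$)
$\frac{1}{A{\left(-245 \right)}} = \frac{1}{2 \left(-245\right) \left(-176 - 245\right)} = \frac{1}{2 \left(-245\right) \left(-421\right)} = \frac{1}{206290}$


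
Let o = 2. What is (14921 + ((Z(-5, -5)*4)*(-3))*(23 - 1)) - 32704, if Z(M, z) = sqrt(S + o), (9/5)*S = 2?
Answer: -17783 - 176*sqrt(7) ≈ -18249.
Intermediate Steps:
S = 10/9 (S = (5/9)*2 = 10/9 ≈ 1.1111)
Z(M, z) = 2*sqrt(7)/3 (Z(M, z) = sqrt(10/9 + 2) = sqrt(28/9) = 2*sqrt(7)/3)
(14921 + ((Z(-5, -5)*4)*(-3))*(23 - 1)) - 32704 = (14921 + (((2*sqrt(7)/3)*4)*(-3))*(23 - 1)) - 32704 = (14921 + ((8*sqrt(7)/3)*(-3))*22) - 32704 = (14921 - 8*sqrt(7)*22) - 32704 = (14921 - 176*sqrt(7)) - 32704 = -17783 - 176*sqrt(7)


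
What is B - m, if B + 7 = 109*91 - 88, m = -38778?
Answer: 48602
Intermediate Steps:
B = 9824 (B = -7 + (109*91 - 88) = -7 + (9919 - 88) = -7 + 9831 = 9824)
B - m = 9824 - 1*(-38778) = 9824 + 38778 = 48602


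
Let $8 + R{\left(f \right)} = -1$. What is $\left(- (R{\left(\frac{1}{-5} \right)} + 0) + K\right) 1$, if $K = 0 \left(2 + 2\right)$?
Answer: $9$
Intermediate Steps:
$R{\left(f \right)} = -9$ ($R{\left(f \right)} = -8 - 1 = -9$)
$K = 0$ ($K = 0 \cdot 4 = 0$)
$\left(- (R{\left(\frac{1}{-5} \right)} + 0) + K\right) 1 = \left(- (-9 + 0) + 0\right) 1 = \left(\left(-1\right) \left(-9\right) + 0\right) 1 = \left(9 + 0\right) 1 = 9 \cdot 1 = 9$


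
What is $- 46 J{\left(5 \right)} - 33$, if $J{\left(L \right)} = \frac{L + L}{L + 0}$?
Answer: $-125$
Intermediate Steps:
$J{\left(L \right)} = 2$ ($J{\left(L \right)} = \frac{2 L}{L} = 2$)
$- 46 J{\left(5 \right)} - 33 = \left(-46\right) 2 - 33 = -92 - 33 = -125$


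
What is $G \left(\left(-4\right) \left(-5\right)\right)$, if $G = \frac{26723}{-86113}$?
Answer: $- \frac{534460}{86113} \approx -6.2065$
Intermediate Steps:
$G = - \frac{26723}{86113}$ ($G = 26723 \left(- \frac{1}{86113}\right) = - \frac{26723}{86113} \approx -0.31032$)
$G \left(\left(-4\right) \left(-5\right)\right) = - \frac{26723 \left(\left(-4\right) \left(-5\right)\right)}{86113} = \left(- \frac{26723}{86113}\right) 20 = - \frac{534460}{86113}$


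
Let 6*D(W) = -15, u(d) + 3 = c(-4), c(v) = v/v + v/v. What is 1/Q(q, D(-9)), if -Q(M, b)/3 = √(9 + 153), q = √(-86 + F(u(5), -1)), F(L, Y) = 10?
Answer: -√2/54 ≈ -0.026189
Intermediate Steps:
c(v) = 2 (c(v) = 1 + 1 = 2)
u(d) = -1 (u(d) = -3 + 2 = -1)
D(W) = -5/2 (D(W) = (⅙)*(-15) = -5/2)
q = 2*I*√19 (q = √(-86 + 10) = √(-76) = 2*I*√19 ≈ 8.7178*I)
Q(M, b) = -27*√2 (Q(M, b) = -3*√(9 + 153) = -27*√2)
1/Q(q, D(-9)) = 1/(-27*√2) = -√2/54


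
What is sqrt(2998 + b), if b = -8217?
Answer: I*sqrt(5219) ≈ 72.243*I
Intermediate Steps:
sqrt(2998 + b) = sqrt(2998 - 8217) = sqrt(-5219) = I*sqrt(5219)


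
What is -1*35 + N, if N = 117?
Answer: 82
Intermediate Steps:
-1*35 + N = -1*35 + 117 = -35 + 117 = 82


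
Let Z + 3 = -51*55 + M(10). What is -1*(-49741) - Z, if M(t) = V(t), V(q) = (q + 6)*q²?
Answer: 50949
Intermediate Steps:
V(q) = q²*(6 + q) (V(q) = (6 + q)*q² = q²*(6 + q))
M(t) = t²*(6 + t)
Z = -1208 (Z = -3 + (-51*55 + 10²*(6 + 10)) = -3 + (-2805 + 100*16) = -3 + (-2805 + 1600) = -3 - 1205 = -1208)
-1*(-49741) - Z = -1*(-49741) - 1*(-1208) = 49741 + 1208 = 50949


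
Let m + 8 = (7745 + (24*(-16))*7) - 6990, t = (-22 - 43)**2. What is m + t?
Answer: 2284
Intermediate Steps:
t = 4225 (t = (-65)**2 = 4225)
m = -1941 (m = -8 + ((7745 + (24*(-16))*7) - 6990) = -8 + ((7745 - 384*7) - 6990) = -8 + ((7745 - 2688) - 6990) = -8 + (5057 - 6990) = -8 - 1933 = -1941)
m + t = -1941 + 4225 = 2284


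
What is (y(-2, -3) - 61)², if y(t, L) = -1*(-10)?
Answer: 2601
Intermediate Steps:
y(t, L) = 10
(y(-2, -3) - 61)² = (10 - 61)² = (-51)² = 2601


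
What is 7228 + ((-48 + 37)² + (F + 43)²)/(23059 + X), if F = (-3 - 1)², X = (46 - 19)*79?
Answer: 91045689/12596 ≈ 7228.1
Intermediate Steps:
X = 2133 (X = 27*79 = 2133)
F = 16 (F = (-4)² = 16)
7228 + ((-48 + 37)² + (F + 43)²)/(23059 + X) = 7228 + ((-48 + 37)² + (16 + 43)²)/(23059 + 2133) = 7228 + ((-11)² + 59²)/25192 = 7228 + (121 + 3481)*(1/25192) = 7228 + 3602*(1/25192) = 7228 + 1801/12596 = 91045689/12596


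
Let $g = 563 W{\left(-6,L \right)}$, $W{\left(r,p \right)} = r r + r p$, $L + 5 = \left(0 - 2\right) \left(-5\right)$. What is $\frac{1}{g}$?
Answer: $\frac{1}{3378} \approx 0.00029603$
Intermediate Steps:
$L = 5$ ($L = -5 + \left(0 - 2\right) \left(-5\right) = -5 - -10 = -5 + 10 = 5$)
$W{\left(r,p \right)} = r^{2} + p r$
$g = 3378$ ($g = 563 \left(- 6 \left(5 - 6\right)\right) = 563 \left(\left(-6\right) \left(-1\right)\right) = 563 \cdot 6 = 3378$)
$\frac{1}{g} = \frac{1}{3378}$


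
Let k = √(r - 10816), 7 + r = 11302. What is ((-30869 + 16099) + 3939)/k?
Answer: -10831*√479/479 ≈ -494.88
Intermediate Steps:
r = 11295 (r = -7 + 11302 = 11295)
k = √479 (k = √(11295 - 10816) = √479 ≈ 21.886)
((-30869 + 16099) + 3939)/k = ((-30869 + 16099) + 3939)/(√479) = (-14770 + 3939)*(√479/479) = -10831*√479/479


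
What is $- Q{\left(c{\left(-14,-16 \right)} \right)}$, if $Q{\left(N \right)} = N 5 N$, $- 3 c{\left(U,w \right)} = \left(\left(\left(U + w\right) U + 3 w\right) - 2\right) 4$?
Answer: $- \frac{10952000}{9} \approx -1.2169 \cdot 10^{6}$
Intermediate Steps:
$c{\left(U,w \right)} = \frac{8}{3} - 4 w - \frac{4 U \left(U + w\right)}{3}$ ($c{\left(U,w \right)} = - \frac{\left(\left(\left(U + w\right) U + 3 w\right) - 2\right) 4}{3} = - \frac{\left(\left(U \left(U + w\right) + 3 w\right) - 2\right) 4}{3} = - \frac{\left(\left(3 w + U \left(U + w\right)\right) - 2\right) 4}{3} = - \frac{\left(-2 + 3 w + U \left(U + w\right)\right) 4}{3} = - \frac{-8 + 12 w + 4 U \left(U + w\right)}{3} = \frac{8}{3} - 4 w - \frac{4 U \left(U + w\right)}{3}$)
$Q{\left(N \right)} = 5 N^{2}$ ($Q{\left(N \right)} = 5 N N = 5 N^{2}$)
$- Q{\left(c{\left(-14,-16 \right)} \right)} = - 5 \left(\frac{8}{3} - -64 - \frac{4 \left(-14\right)^{2}}{3} - \left(- \frac{56}{3}\right) \left(-16\right)\right)^{2} = - 5 \left(\frac{8}{3} + 64 - \frac{784}{3} - \frac{896}{3}\right)^{2} = - 5 \left(- \frac{1480}{3}\right)^{2} = - \frac{5 \cdot 2190400}{9} = \left(-1\right) \frac{10952000}{9} = - \frac{10952000}{9}$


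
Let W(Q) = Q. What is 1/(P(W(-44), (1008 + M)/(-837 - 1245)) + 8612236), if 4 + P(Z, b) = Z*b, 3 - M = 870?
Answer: 347/2988445538 ≈ 1.1611e-7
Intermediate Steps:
M = -867 (M = 3 - 1*870 = 3 - 870 = -867)
P(Z, b) = -4 + Z*b
1/(P(W(-44), (1008 + M)/(-837 - 1245)) + 8612236) = 1/((-4 - 44*(1008 - 867)/(-837 - 1245)) + 8612236) = 1/((-4 - 6204/(-2082)) + 8612236) = 1/((-4 - 6204*(-1)/2082) + 8612236) = 1/((-4 - 44*(-47/694)) + 8612236) = 1/((-4 + 1034/347) + 8612236) = 1/(-354/347 + 8612236) = 1/(2988445538/347) = 347/2988445538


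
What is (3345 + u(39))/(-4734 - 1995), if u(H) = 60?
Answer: -1135/2243 ≈ -0.50602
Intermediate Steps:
(3345 + u(39))/(-4734 - 1995) = (3345 + 60)/(-4734 - 1995) = 3405/(-6729) = 3405*(-1/6729) = -1135/2243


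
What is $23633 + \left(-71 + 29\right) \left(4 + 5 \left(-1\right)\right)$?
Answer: $23675$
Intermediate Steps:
$23633 + \left(-71 + 29\right) \left(4 + 5 \left(-1\right)\right) = 23633 - 42 \left(4 - 5\right) = 23633 - -42 = 23633 + 42 = 23675$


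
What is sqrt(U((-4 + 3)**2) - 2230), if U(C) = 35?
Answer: I*sqrt(2195) ≈ 46.851*I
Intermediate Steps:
sqrt(U((-4 + 3)**2) - 2230) = sqrt(35 - 2230) = sqrt(-2195) = I*sqrt(2195)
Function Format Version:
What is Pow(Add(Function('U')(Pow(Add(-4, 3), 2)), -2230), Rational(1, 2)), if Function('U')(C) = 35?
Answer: Mul(I, Pow(2195, Rational(1, 2))) ≈ Mul(46.851, I)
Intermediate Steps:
Pow(Add(Function('U')(Pow(Add(-4, 3), 2)), -2230), Rational(1, 2)) = Pow(Add(35, -2230), Rational(1, 2)) = Pow(-2195, Rational(1, 2)) = Mul(I, Pow(2195, Rational(1, 2)))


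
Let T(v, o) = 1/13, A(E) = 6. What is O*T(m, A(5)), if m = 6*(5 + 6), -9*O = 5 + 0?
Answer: -5/117 ≈ -0.042735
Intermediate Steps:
O = -5/9 (O = -(5 + 0)/9 = -⅑*5 = -5/9 ≈ -0.55556)
m = 66 (m = 6*11 = 66)
T(v, o) = 1/13
O*T(m, A(5)) = -5/9*1/13 = -5/117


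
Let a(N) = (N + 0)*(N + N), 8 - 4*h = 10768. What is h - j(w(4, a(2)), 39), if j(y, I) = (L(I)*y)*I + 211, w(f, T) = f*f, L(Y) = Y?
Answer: -27237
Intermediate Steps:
h = -2690 (h = 2 - 1/4*10768 = 2 - 2692 = -2690)
a(N) = 2*N**2 (a(N) = N*(2*N) = 2*N**2)
w(f, T) = f**2
j(y, I) = 211 + y*I**2 (j(y, I) = (I*y)*I + 211 = y*I**2 + 211 = 211 + y*I**2)
h - j(w(4, a(2)), 39) = -2690 - (211 + 4**2*39**2) = -2690 - (211 + 16*1521) = -2690 - (211 + 24336) = -2690 - 1*24547 = -2690 - 24547 = -27237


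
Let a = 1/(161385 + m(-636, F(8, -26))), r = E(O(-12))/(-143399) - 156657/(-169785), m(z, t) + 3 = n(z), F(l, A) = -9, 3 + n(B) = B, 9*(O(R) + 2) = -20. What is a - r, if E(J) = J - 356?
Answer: -109721544923128/118594233176265 ≈ -0.92518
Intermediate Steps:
O(R) = -38/9 (O(R) = -2 + (⅑)*(-20) = -2 - 20/9 = -38/9)
n(B) = -3 + B
m(z, t) = -6 + z (m(z, t) = -3 + (-3 + z) = -6 + z)
E(J) = -356 + J
r = 22525617473/24346999215 (r = (-356 - 38/9)/(-143399) - 156657/(-169785) = -3242/9*(-1/143399) - 156657*(-1/169785) = 3242/1290591 + 52219/56595 = 22525617473/24346999215 ≈ 0.92519)
a = 1/160743 (a = 1/(161385 + (-6 - 636)) = 1/(161385 - 642) = 1/160743 ≈ 6.2211e-6)
a - r = 1/160743 - 1*22525617473/24346999215 = 1/160743 - 22525617473/24346999215 = -109721544923128/118594233176265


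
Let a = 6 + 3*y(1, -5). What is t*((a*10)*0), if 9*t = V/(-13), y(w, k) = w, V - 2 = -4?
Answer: 0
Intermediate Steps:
V = -2 (V = 2 - 4 = -2)
a = 9 (a = 6 + 3*1 = 6 + 3 = 9)
t = 2/117 (t = (-2/(-13))/9 = (-2*(-1/13))/9 = (⅑)*(2/13) = 2/117 ≈ 0.017094)
t*((a*10)*0) = 2*((9*10)*0)/117 = 2*(90*0)/117 = (2/117)*0 = 0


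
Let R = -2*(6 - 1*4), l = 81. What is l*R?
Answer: -324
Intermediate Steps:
R = -4 (R = -2*(6 - 4) = -2*2 = -4)
l*R = 81*(-4) = -324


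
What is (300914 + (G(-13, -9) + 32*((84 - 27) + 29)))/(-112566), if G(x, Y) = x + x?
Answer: -151820/56283 ≈ -2.6974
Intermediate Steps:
G(x, Y) = 2*x
(300914 + (G(-13, -9) + 32*((84 - 27) + 29)))/(-112566) = (300914 + (2*(-13) + 32*((84 - 27) + 29)))/(-112566) = (300914 + (-26 + 32*(57 + 29)))*(-1/112566) = (300914 + (-26 + 32*86))*(-1/112566) = (300914 + (-26 + 2752))*(-1/112566) = (300914 + 2726)*(-1/112566) = 303640*(-1/112566) = -151820/56283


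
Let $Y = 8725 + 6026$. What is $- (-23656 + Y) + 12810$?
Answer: $21715$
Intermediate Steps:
$Y = 14751$
$- (-23656 + Y) + 12810 = - (-23656 + 14751) + 12810 = \left(-1\right) \left(-8905\right) + 12810 = 8905 + 12810 = 21715$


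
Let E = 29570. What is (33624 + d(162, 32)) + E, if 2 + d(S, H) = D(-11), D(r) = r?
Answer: 63181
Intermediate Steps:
d(S, H) = -13 (d(S, H) = -2 - 11 = -13)
(33624 + d(162, 32)) + E = (33624 - 13) + 29570 = 33611 + 29570 = 63181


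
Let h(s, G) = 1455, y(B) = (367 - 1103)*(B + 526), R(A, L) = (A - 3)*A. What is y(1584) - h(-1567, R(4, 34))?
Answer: -1554415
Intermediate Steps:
R(A, L) = A*(-3 + A) (R(A, L) = (-3 + A)*A = A*(-3 + A))
y(B) = -387136 - 736*B (y(B) = -736*(526 + B) = -387136 - 736*B)
y(1584) - h(-1567, R(4, 34)) = (-387136 - 736*1584) - 1*1455 = (-387136 - 1165824) - 1455 = -1552960 - 1455 = -1554415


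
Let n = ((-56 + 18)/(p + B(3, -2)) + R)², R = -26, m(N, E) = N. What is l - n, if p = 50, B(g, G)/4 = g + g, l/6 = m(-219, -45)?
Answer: -2761227/1369 ≈ -2017.0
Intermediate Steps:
l = -1314 (l = 6*(-219) = -1314)
B(g, G) = 8*g (B(g, G) = 4*(g + g) = 4*(2*g) = 8*g)
n = 962361/1369 (n = ((-56 + 18)/(50 + 8*3) - 26)² = (-38/(50 + 24) - 26)² = (-38/74 - 26)² = (-38*1/74 - 26)² = (-19/37 - 26)² = (-981/37)² = 962361/1369 ≈ 702.97)
l - n = -1314 - 1*962361/1369 = -1314 - 962361/1369 = -2761227/1369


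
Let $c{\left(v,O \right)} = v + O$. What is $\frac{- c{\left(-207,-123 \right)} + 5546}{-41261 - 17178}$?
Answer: $- \frac{5876}{58439} \approx -0.10055$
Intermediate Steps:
$c{\left(v,O \right)} = O + v$
$\frac{- c{\left(-207,-123 \right)} + 5546}{-41261 - 17178} = \frac{- (-123 - 207) + 5546}{-41261 - 17178} = \frac{\left(-1\right) \left(-330\right) + 5546}{-58439} = \left(330 + 5546\right) \left(- \frac{1}{58439}\right) = 5876 \left(- \frac{1}{58439}\right) = - \frac{5876}{58439}$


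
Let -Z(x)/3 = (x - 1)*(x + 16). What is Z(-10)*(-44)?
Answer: -8712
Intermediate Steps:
Z(x) = -3*(-1 + x)*(16 + x) (Z(x) = -3*(x - 1)*(x + 16) = -3*(-1 + x)*(16 + x))
Z(-10)*(-44) = (48 - 45*(-10) - 3*(-10)²)*(-44) = (48 + 450 - 3*100)*(-44) = (48 + 450 - 300)*(-44) = 198*(-44) = -8712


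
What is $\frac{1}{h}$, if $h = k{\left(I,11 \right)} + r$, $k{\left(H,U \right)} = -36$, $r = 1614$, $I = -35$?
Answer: $\frac{1}{1578} \approx 0.00063371$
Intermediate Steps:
$h = 1578$ ($h = -36 + 1614 = 1578$)
$\frac{1}{h} = \frac{1}{1578}$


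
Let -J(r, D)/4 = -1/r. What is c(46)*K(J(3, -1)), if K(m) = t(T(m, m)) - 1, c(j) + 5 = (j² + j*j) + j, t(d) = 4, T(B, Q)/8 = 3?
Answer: 12819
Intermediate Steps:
T(B, Q) = 24 (T(B, Q) = 8*3 = 24)
J(r, D) = 4/r (J(r, D) = -(-4)/r = 4/r)
c(j) = -5 + j + 2*j² (c(j) = -5 + ((j² + j*j) + j) = -5 + ((j² + j²) + j) = -5 + (2*j² + j) = -5 + (j + 2*j²) = -5 + j + 2*j²)
K(m) = 3 (K(m) = 4 - 1 = 3)
c(46)*K(J(3, -1)) = (-5 + 46 + 2*46²)*3 = (-5 + 46 + 2*2116)*3 = (-5 + 46 + 4232)*3 = 4273*3 = 12819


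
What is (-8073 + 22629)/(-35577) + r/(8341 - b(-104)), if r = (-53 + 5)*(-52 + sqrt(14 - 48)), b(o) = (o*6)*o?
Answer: -304004924/670685745 + 48*I*sqrt(34)/56555 ≈ -0.45327 + 0.0049489*I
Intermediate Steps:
b(o) = 6*o**2 (b(o) = (6*o)*o = 6*o**2)
r = 2496 - 48*I*sqrt(34) (r = -48*(-52 + sqrt(-34)) = -48*(-52 + I*sqrt(34)) = 2496 - 48*I*sqrt(34) ≈ 2496.0 - 279.89*I)
(-8073 + 22629)/(-35577) + r/(8341 - b(-104)) = (-8073 + 22629)/(-35577) + (2496 - 48*I*sqrt(34))/(8341 - 6*(-104)**2) = 14556*(-1/35577) + (2496 - 48*I*sqrt(34))/(8341 - 6*10816) = -4852/11859 + (2496 - 48*I*sqrt(34))/(8341 - 1*64896) = -4852/11859 + (2496 - 48*I*sqrt(34))/(8341 - 64896) = -4852/11859 + (2496 - 48*I*sqrt(34))/(-56555) = -4852/11859 + (2496 - 48*I*sqrt(34))*(-1/56555) = -4852/11859 + (-2496/56555 + 48*I*sqrt(34)/56555) = -304004924/670685745 + 48*I*sqrt(34)/56555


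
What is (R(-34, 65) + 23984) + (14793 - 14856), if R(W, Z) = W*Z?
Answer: 21711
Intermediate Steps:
(R(-34, 65) + 23984) + (14793 - 14856) = (-34*65 + 23984) + (14793 - 14856) = (-2210 + 23984) - 63 = 21774 - 63 = 21711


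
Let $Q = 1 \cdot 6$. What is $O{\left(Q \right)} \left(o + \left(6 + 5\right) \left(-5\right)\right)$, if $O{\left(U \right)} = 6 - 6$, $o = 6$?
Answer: $0$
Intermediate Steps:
$Q = 6$
$O{\left(U \right)} = 0$ ($O{\left(U \right)} = 6 - 6 = 0$)
$O{\left(Q \right)} \left(o + \left(6 + 5\right) \left(-5\right)\right) = 0 \left(6 + \left(6 + 5\right) \left(-5\right)\right) = 0 \left(6 + 11 \left(-5\right)\right) = 0 \left(6 - 55\right) = 0 \left(-49\right) = 0$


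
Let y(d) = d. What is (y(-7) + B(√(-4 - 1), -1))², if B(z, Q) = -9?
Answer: 256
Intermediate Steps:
(y(-7) + B(√(-4 - 1), -1))² = (-7 - 9)² = (-16)² = 256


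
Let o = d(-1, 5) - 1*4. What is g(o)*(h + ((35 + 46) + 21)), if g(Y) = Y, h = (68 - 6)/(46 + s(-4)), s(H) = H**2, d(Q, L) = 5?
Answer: 103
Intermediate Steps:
o = 1 (o = 5 - 1*4 = 5 - 4 = 1)
h = 1 (h = (68 - 6)/(46 + (-4)**2) = 62/(46 + 16) = 62/62 = 62*(1/62) = 1)
g(o)*(h + ((35 + 46) + 21)) = 1*(1 + ((35 + 46) + 21)) = 1*(1 + (81 + 21)) = 1*(1 + 102) = 1*103 = 103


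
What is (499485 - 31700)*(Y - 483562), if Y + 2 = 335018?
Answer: -69487590610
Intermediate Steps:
Y = 335016 (Y = -2 + 335018 = 335016)
(499485 - 31700)*(Y - 483562) = (499485 - 31700)*(335016 - 483562) = 467785*(-148546) = -69487590610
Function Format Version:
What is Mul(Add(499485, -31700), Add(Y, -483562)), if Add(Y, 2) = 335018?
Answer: -69487590610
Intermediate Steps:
Y = 335016 (Y = Add(-2, 335018) = 335016)
Mul(Add(499485, -31700), Add(Y, -483562)) = Mul(Add(499485, -31700), Add(335016, -483562)) = Mul(467785, -148546) = -69487590610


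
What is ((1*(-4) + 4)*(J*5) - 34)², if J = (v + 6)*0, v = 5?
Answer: 1156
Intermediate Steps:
J = 0 (J = (5 + 6)*0 = 11*0 = 0)
((1*(-4) + 4)*(J*5) - 34)² = ((1*(-4) + 4)*(0*5) - 34)² = ((-4 + 4)*0 - 34)² = (0*0 - 34)² = (0 - 34)² = (-34)² = 1156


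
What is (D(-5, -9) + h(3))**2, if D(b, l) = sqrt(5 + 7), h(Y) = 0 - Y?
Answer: 21 - 12*sqrt(3) ≈ 0.21539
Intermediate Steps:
h(Y) = -Y
D(b, l) = 2*sqrt(3) (D(b, l) = sqrt(12) = 2*sqrt(3))
(D(-5, -9) + h(3))**2 = (2*sqrt(3) - 1*3)**2 = (2*sqrt(3) - 3)**2 = (-3 + 2*sqrt(3))**2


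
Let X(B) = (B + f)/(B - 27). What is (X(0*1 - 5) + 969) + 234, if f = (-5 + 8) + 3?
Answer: 38495/32 ≈ 1203.0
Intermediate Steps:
f = 6 (f = 3 + 3 = 6)
X(B) = (6 + B)/(-27 + B) (X(B) = (B + 6)/(B - 27) = (6 + B)/(-27 + B))
(X(0*1 - 5) + 969) + 234 = ((6 + (0*1 - 5))/(-27 + (0*1 - 5)) + 969) + 234 = ((6 + (0 - 5))/(-27 + (0 - 5)) + 969) + 234 = ((6 - 5)/(-27 - 5) + 969) + 234 = (1/(-32) + 969) + 234 = (-1/32*1 + 969) + 234 = (-1/32 + 969) + 234 = 31007/32 + 234 = 38495/32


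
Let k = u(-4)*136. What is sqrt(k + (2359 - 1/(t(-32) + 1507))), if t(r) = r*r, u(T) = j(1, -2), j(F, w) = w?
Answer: 2*sqrt(3342309519)/2531 ≈ 45.684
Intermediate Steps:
u(T) = -2
t(r) = r**2
k = -272 (k = -2*136 = -272)
sqrt(k + (2359 - 1/(t(-32) + 1507))) = sqrt(-272 + (2359 - 1/((-32)**2 + 1507))) = sqrt(-272 + (2359 - 1/(1024 + 1507))) = sqrt(-272 + (2359 - 1/2531)) = sqrt(-272 + 5970628/2531) = sqrt(5282196/2531) = 2*sqrt(3342309519)/2531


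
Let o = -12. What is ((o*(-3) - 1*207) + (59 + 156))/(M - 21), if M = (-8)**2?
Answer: 44/43 ≈ 1.0233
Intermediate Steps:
M = 64
((o*(-3) - 1*207) + (59 + 156))/(M - 21) = ((-12*(-3) - 1*207) + (59 + 156))/(64 - 21) = ((36 - 207) + 215)/43 = (-171 + 215)*(1/43) = 44*(1/43) = 44/43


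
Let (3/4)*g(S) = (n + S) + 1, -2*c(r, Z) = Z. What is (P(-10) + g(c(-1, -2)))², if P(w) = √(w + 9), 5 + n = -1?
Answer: 247/9 - 32*I/3 ≈ 27.444 - 10.667*I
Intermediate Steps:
n = -6 (n = -5 - 1 = -6)
c(r, Z) = -Z/2
P(w) = √(9 + w)
g(S) = -20/3 + 4*S/3 (g(S) = 4*((-6 + S) + 1)/3 = 4*(-5 + S)/3 = -20/3 + 4*S/3)
(P(-10) + g(c(-1, -2)))² = (√(9 - 10) + (-20/3 + 4*(-½*(-2))/3))² = (√(-1) + (-20/3 + (4/3)*1))² = (I + (-20/3 + 4/3))² = (I - 16/3)² = (-16/3 + I)²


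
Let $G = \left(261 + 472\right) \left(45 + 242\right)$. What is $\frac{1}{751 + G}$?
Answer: $\frac{1}{211122} \approx 4.7366 \cdot 10^{-6}$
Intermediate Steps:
$G = 210371$ ($G = 733 \cdot 287 = 210371$)
$\frac{1}{751 + G} = \frac{1}{751 + 210371} = \frac{1}{211122}$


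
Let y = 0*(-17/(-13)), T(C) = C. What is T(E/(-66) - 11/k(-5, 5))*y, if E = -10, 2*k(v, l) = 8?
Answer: 0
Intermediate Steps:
k(v, l) = 4 (k(v, l) = (1/2)*8 = 4)
y = 0 (y = 0*(-17*(-1/13)) = 0*(17/13) = 0)
T(E/(-66) - 11/k(-5, 5))*y = (-10/(-66) - 11/4)*0 = (-10*(-1/66) - 11*1/4)*0 = (5/33 - 11/4)*0 = -343/132*0 = 0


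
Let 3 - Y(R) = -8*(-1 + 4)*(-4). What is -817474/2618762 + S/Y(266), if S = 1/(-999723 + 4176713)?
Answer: -120765463940971/386869801916670 ≈ -0.31216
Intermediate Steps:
S = 1/3176990 ≈ 3.1476e-7
Y(R) = -93 (Y(R) = 3 - (-8)*(-1 + 4)*(-4) = 3 - (-8)*3*(-4) = 3 - (-8)*(-12) = 3 - 1*96 = 3 - 96 = -93)
-817474/2618762 + S/Y(266) = -817474/2618762 + (1/3176990)/(-93) = -817474*1/2618762 + (1/3176990)*(-1/93) = -408737/1309381 - 1/295460070 = -120765463940971/386869801916670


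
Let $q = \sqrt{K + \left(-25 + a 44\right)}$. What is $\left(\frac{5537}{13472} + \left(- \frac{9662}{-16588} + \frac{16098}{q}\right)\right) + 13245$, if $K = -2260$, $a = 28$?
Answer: $\frac{740032249635}{55868384} - \frac{5366 i \sqrt{13}}{39} \approx 13246.0 - 496.09 i$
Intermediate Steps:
$q = 9 i \sqrt{13}$ ($q = \sqrt{-2260 + \left(-25 + 28 \cdot 44\right)} = \sqrt{-2260 + \left(-25 + 1232\right)} = \sqrt{-2260 + 1207} = \sqrt{-1053} = 9 i \sqrt{13} \approx 32.45 i$)
$\left(\frac{5537}{13472} + \left(- \frac{9662}{-16588} + \frac{16098}{q}\right)\right) + 13245 = \left(\frac{5537}{13472} + \left(- \frac{9662}{-16588} + \frac{16098}{9 i \sqrt{13}}\right)\right) + 13245 = \left(5537 \cdot \frac{1}{13472} + \left(\left(-9662\right) \left(- \frac{1}{16588}\right) + 16098 \left(- \frac{i \sqrt{13}}{117}\right)\right)\right) + 13245 = \left(\frac{5537}{13472} + \left(\frac{4831}{8294} - \frac{5366 i \sqrt{13}}{39}\right)\right) + 13245 = \left(\frac{55503555}{55868384} - \frac{5366 i \sqrt{13}}{39}\right) + 13245 = \frac{740032249635}{55868384} - \frac{5366 i \sqrt{13}}{39}$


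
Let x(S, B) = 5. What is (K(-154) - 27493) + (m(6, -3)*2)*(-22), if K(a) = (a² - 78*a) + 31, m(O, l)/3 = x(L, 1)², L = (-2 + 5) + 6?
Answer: 4966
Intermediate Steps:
L = 9 (L = 3 + 6 = 9)
m(O, l) = 75 (m(O, l) = 3*5² = 3*25 = 75)
K(a) = 31 + a² - 78*a
(K(-154) - 27493) + (m(6, -3)*2)*(-22) = ((31 + (-154)² - 78*(-154)) - 27493) + (75*2)*(-22) = ((31 + 23716 + 12012) - 27493) + 150*(-22) = (35759 - 27493) - 3300 = 8266 - 3300 = 4966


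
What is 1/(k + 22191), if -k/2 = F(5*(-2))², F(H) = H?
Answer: 1/21991 ≈ 4.5473e-5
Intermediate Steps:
k = -200 (k = -2*(5*(-2))² = -2*(-10)² = -2*100 = -200)
1/(k + 22191) = 1/(-200 + 22191) = 1/21991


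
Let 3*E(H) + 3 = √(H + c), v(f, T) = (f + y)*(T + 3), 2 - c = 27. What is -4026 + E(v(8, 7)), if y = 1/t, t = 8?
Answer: -8049/2 ≈ -4024.5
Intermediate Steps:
y = ⅛ (y = 1/8 = ⅛ ≈ 0.12500)
c = -25 (c = 2 - 1*27 = 2 - 27 = -25)
v(f, T) = (3 + T)*(⅛ + f) (v(f, T) = (f + ⅛)*(T + 3) = (⅛ + f)*(3 + T) = (3 + T)*(⅛ + f))
E(H) = -1 + √(-25 + H)/3 (E(H) = -1 + √(H - 25)/3 = -1 + √(-25 + H)/3)
-4026 + E(v(8, 7)) = -4026 + (-1 + √(-25 + (3/8 + 3*8 + (⅛)*7 + 7*8))/3) = -4026 + (-1 + √(-25 + (3/8 + 24 + 7/8 + 56))/3) = -4026 + (-1 + √(-25 + 325/4)/3) = -4026 + (-1 + √(225/4)/3) = -4026 + (-1 + (⅓)*(15/2)) = -4026 + (-1 + 5/2) = -4026 + 3/2 = -8049/2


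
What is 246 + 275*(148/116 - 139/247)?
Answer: 3166798/7163 ≈ 442.10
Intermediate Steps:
246 + 275*(148/116 - 139/247) = 246 + 275*(148*(1/116) - 139*1/247) = 246 + 275*(37/29 - 139/247) = 246 + 275*(5108/7163) = 246 + 1404700/7163 = 3166798/7163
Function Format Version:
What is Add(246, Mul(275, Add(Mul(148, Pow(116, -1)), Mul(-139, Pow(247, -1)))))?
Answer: Rational(3166798, 7163) ≈ 442.10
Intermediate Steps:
Add(246, Mul(275, Add(Mul(148, Pow(116, -1)), Mul(-139, Pow(247, -1))))) = Add(246, Mul(275, Add(Mul(148, Rational(1, 116)), Mul(-139, Rational(1, 247))))) = Add(246, Mul(275, Add(Rational(37, 29), Rational(-139, 247)))) = Add(246, Mul(275, Rational(5108, 7163))) = Add(246, Rational(1404700, 7163)) = Rational(3166798, 7163)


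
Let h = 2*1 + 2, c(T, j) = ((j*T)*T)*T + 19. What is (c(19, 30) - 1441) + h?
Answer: 204352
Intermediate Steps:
c(T, j) = 19 + j*T³ (c(T, j) = ((T*j)*T)*T + 19 = (j*T²)*T + 19 = j*T³ + 19 = 19 + j*T³)
h = 4 (h = 2 + 2 = 4)
(c(19, 30) - 1441) + h = ((19 + 30*19³) - 1441) + 4 = ((19 + 30*6859) - 1441) + 4 = ((19 + 205770) - 1441) + 4 = (205789 - 1441) + 4 = 204348 + 4 = 204352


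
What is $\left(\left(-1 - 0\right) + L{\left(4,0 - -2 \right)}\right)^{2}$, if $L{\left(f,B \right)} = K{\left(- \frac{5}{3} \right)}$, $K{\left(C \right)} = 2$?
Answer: $1$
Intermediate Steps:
$L{\left(f,B \right)} = 2$
$\left(\left(-1 - 0\right) + L{\left(4,0 - -2 \right)}\right)^{2} = \left(\left(-1 - 0\right) + 2\right)^{2} = \left(\left(-1 + 0\right) + 2\right)^{2} = \left(-1 + 2\right)^{2} = 1^{2} = 1$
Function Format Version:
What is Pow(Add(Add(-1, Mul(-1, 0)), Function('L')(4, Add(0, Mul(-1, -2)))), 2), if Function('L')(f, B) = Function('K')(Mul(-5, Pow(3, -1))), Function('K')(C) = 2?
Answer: 1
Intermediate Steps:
Function('L')(f, B) = 2
Pow(Add(Add(-1, Mul(-1, 0)), Function('L')(4, Add(0, Mul(-1, -2)))), 2) = Pow(Add(Add(-1, Mul(-1, 0)), 2), 2) = Pow(Add(Add(-1, 0), 2), 2) = Pow(Add(-1, 2), 2) = Pow(1, 2) = 1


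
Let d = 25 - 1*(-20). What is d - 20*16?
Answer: -275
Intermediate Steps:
d = 45 (d = 25 + 20 = 45)
d - 20*16 = 45 - 20*16 = 45 - 320 = -275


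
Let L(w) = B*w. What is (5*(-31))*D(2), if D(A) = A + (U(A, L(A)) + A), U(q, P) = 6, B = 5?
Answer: -1550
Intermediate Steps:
L(w) = 5*w
D(A) = 6 + 2*A (D(A) = A + (6 + A) = 6 + 2*A)
(5*(-31))*D(2) = (5*(-31))*(6 + 2*2) = -155*(6 + 4) = -155*10 = -1550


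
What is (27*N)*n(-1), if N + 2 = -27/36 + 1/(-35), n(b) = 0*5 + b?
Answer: 10503/140 ≈ 75.021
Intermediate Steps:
n(b) = b (n(b) = 0 + b = b)
N = -389/140 (N = -2 + (-27/36 + 1/(-35)) = -2 + (-27*1/36 + 1*(-1/35)) = -2 + (-¾ - 1/35) = -2 - 109/140 = -389/140 ≈ -2.7786)
(27*N)*n(-1) = (27*(-389/140))*(-1) = -10503/140*(-1) = 10503/140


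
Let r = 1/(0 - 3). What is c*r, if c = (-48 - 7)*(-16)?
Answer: -880/3 ≈ -293.33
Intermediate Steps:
r = -1/3 (r = 1/(-3) = -1/3 ≈ -0.33333)
c = 880 (c = -55*(-16) = 880)
c*r = 880*(-1/3) = -880/3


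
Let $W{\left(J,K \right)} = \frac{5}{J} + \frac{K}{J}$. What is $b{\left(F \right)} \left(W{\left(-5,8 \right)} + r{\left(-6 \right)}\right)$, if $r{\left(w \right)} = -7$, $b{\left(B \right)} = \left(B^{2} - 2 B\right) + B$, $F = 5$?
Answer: $-192$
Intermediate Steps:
$b{\left(B \right)} = B^{2} - B$
$b{\left(F \right)} \left(W{\left(-5,8 \right)} + r{\left(-6 \right)}\right) = 5 \left(-1 + 5\right) \left(\frac{5 + 8}{-5} - 7\right) = 5 \cdot 4 \left(\left(- \frac{1}{5}\right) 13 - 7\right) = 20 \left(- \frac{13}{5} - 7\right) = 20 \left(- \frac{48}{5}\right) = -192$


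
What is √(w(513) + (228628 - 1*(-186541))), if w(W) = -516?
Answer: √414653 ≈ 643.94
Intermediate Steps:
√(w(513) + (228628 - 1*(-186541))) = √(-516 + (228628 - 1*(-186541))) = √(-516 + (228628 + 186541)) = √(-516 + 415169) = √414653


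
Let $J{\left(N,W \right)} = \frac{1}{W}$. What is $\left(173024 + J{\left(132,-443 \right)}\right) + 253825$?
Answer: $\frac{189094106}{443} \approx 4.2685 \cdot 10^{5}$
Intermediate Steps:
$\left(173024 + J{\left(132,-443 \right)}\right) + 253825 = \left(173024 + \frac{1}{-443}\right) + 253825 = \left(173024 - \frac{1}{443}\right) + 253825 = \frac{76649631}{443} + 253825 = \frac{189094106}{443}$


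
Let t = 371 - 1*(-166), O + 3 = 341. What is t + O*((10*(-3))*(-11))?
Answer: 112077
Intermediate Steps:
O = 338 (O = -3 + 341 = 338)
t = 537 (t = 371 + 166 = 537)
t + O*((10*(-3))*(-11)) = 537 + 338*((10*(-3))*(-11)) = 537 + 338*(-30*(-11)) = 537 + 338*330 = 537 + 111540 = 112077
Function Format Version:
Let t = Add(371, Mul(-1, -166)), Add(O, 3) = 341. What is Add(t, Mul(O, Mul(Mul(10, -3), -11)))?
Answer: 112077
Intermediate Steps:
O = 338 (O = Add(-3, 341) = 338)
t = 537 (t = Add(371, 166) = 537)
Add(t, Mul(O, Mul(Mul(10, -3), -11))) = Add(537, Mul(338, Mul(Mul(10, -3), -11))) = Add(537, Mul(338, Mul(-30, -11))) = Add(537, Mul(338, 330)) = Add(537, 111540) = 112077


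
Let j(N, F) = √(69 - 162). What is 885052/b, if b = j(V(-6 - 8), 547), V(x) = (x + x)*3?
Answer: -885052*I*√93/93 ≈ -91776.0*I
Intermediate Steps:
V(x) = 6*x (V(x) = (2*x)*3 = 6*x)
j(N, F) = I*√93 (j(N, F) = √(-93) = I*√93)
b = I*√93 ≈ 9.6436*I
885052/b = 885052/((I*√93)) = 885052*(-I*√93/93) = -885052*I*√93/93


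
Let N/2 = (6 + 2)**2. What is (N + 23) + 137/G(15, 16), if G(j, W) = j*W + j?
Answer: 38642/255 ≈ 151.54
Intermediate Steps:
N = 128 (N = 2*(6 + 2)**2 = 2*8**2 = 2*64 = 128)
G(j, W) = j + W*j (G(j, W) = W*j + j = j + W*j)
(N + 23) + 137/G(15, 16) = (128 + 23) + 137/((15*(1 + 16))) = 151 + 137/((15*17)) = 151 + 137/255 = 38642/255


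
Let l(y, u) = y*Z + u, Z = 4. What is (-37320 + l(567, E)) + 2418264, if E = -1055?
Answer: 2382157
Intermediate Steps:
l(y, u) = u + 4*y (l(y, u) = y*4 + u = 4*y + u = u + 4*y)
(-37320 + l(567, E)) + 2418264 = (-37320 + (-1055 + 4*567)) + 2418264 = (-37320 + (-1055 + 2268)) + 2418264 = (-37320 + 1213) + 2418264 = -36107 + 2418264 = 2382157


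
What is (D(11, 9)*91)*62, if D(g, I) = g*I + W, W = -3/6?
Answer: 555737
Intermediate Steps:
W = -½ (W = -3*⅙ = -½ ≈ -0.50000)
D(g, I) = -½ + I*g (D(g, I) = g*I - ½ = I*g - ½ = -½ + I*g)
(D(11, 9)*91)*62 = ((-½ + 9*11)*91)*62 = ((-½ + 99)*91)*62 = ((197/2)*91)*62 = (17927/2)*62 = 555737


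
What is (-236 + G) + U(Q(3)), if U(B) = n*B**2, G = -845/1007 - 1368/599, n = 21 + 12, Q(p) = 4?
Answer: 174248625/603193 ≈ 288.88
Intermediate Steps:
n = 33
G = -1883731/603193 (G = -845*1/1007 - 1368*1/599 = -845/1007 - 1368/599 = -1883731/603193 ≈ -3.1229)
U(B) = 33*B**2
(-236 + G) + U(Q(3)) = (-236 - 1883731/603193) + 33*4**2 = -144237279/603193 + 33*16 = -144237279/603193 + 528 = 174248625/603193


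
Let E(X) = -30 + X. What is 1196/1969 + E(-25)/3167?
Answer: 3679437/6235823 ≈ 0.59005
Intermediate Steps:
1196/1969 + E(-25)/3167 = 1196/1969 + (-30 - 25)/3167 = 1196*(1/1969) - 55*1/3167 = 1196/1969 - 55/3167 = 3679437/6235823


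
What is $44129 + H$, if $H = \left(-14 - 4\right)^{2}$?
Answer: $44453$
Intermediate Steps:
$H = 324$ ($H = \left(-18\right)^{2} = 324$)
$44129 + H = 44129 + 324 = 44453$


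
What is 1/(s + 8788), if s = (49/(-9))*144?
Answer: 1/8004 ≈ 0.00012494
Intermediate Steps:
s = -784 (s = (49*(-⅑))*144 = -49/9*144 = -784)
1/(s + 8788) = 1/(-784 + 8788) = 1/8004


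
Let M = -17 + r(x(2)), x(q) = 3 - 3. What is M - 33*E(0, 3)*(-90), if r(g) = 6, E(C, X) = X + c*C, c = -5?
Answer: 8899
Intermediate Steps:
x(q) = 0
E(C, X) = X - 5*C
M = -11 (M = -17 + 6 = -11)
M - 33*E(0, 3)*(-90) = -11 - 33*(3 - 5*0)*(-90) = -11 - 33*(3 + 0)*(-90) = -11 - 33*3*(-90) = -11 - 99*(-90) = -11 + 8910 = 8899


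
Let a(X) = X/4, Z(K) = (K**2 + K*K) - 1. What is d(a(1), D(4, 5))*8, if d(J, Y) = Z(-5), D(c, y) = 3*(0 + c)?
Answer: 392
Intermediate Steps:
Z(K) = -1 + 2*K**2 (Z(K) = (K**2 + K**2) - 1 = 2*K**2 - 1 = -1 + 2*K**2)
a(X) = X/4 (a(X) = X*(1/4) = X/4)
D(c, y) = 3*c
d(J, Y) = 49 (d(J, Y) = -1 + 2*(-5)**2 = -1 + 2*25 = -1 + 50 = 49)
d(a(1), D(4, 5))*8 = 49*8 = 392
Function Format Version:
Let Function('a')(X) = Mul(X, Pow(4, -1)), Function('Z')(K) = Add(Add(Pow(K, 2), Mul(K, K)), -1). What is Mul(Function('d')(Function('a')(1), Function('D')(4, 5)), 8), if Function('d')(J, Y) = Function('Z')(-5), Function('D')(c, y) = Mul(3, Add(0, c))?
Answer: 392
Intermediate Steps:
Function('Z')(K) = Add(-1, Mul(2, Pow(K, 2))) (Function('Z')(K) = Add(Add(Pow(K, 2), Pow(K, 2)), -1) = Add(Mul(2, Pow(K, 2)), -1) = Add(-1, Mul(2, Pow(K, 2))))
Function('a')(X) = Mul(Rational(1, 4), X) (Function('a')(X) = Mul(X, Rational(1, 4)) = Mul(Rational(1, 4), X))
Function('D')(c, y) = Mul(3, c)
Function('d')(J, Y) = 49 (Function('d')(J, Y) = Add(-1, Mul(2, Pow(-5, 2))) = Add(-1, Mul(2, 25)) = Add(-1, 50) = 49)
Mul(Function('d')(Function('a')(1), Function('D')(4, 5)), 8) = Mul(49, 8) = 392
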